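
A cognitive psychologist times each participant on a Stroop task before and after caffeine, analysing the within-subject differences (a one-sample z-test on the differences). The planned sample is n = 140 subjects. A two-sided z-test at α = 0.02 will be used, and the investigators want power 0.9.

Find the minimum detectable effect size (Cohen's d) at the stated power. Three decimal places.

d ≈ 0.305

Required noncentrality: δ = z_{0.01} + z_{0.10} = 2.326 + 1.282 = 3.608.
(Lower-tail contribution to power is negligible for δ > 0.)
δ = d·√n ⇒ d = δ/√n = 3.608/√140 = 0.3049.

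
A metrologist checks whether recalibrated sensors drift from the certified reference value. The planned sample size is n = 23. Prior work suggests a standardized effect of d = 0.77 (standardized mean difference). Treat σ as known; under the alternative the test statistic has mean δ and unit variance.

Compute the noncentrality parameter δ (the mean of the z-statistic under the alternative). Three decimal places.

δ = d·√n = 0.77 × √23 = 3.6928

δ ≈ 3.693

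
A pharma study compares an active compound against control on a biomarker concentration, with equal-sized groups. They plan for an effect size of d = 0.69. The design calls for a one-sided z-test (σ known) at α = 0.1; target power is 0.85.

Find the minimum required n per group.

For power 0.85 need Φ(δ − z_{0.1}) = 0.85, so δ = z_{0.1} + z_{0.15} = 1.282 + 1.036 = 2.318.
δ = d·√(n/2) ⇒ n = 2(δ/d)² = 2 × (2.318 / 0.69)² = 22.57.
Rounding up, n = 23 per group.

n = 23 per group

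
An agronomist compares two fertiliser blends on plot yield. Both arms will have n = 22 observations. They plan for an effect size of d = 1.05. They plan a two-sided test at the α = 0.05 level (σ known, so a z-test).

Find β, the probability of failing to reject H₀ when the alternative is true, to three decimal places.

β ≈ 0.064

Noncentrality parameter: δ = d·√(n/2) = 1.05 × √(22/2) = 3.4825
Two-sided α = 0.05 → critical value z_{0.025} = 1.960.
Power = Φ(δ − 1.960) + Φ(−δ − 1.960) = Φ(1.522) + Φ(-5.442) = 0.9361 + 0.0000 = 0.9361.
Type II error: β = 1 − power = 1 − 0.9361 = 0.0639.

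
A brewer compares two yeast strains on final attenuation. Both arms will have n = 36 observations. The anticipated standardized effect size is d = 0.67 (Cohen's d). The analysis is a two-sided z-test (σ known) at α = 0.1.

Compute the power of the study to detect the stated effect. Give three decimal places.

Power ≈ 0.884

Noncentrality parameter: δ = d·√(n/2) = 0.67 × √(36/2) = 2.8426
Two-sided α = 0.1 → critical value z_{0.05} = 1.645.
Power = Φ(δ − 1.645) + Φ(−δ − 1.645) = Φ(1.198) + Φ(-4.487) = 0.8845 + 0.0000 = 0.8845.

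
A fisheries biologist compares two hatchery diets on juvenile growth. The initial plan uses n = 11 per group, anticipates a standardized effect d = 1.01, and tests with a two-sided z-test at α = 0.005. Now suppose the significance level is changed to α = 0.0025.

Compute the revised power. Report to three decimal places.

δ = d·√(n/2) = 1.01 × √(11/2) = 2.3687 (unchanged). New critical value: z_{0.0013} = 3.023.
Revised power = Φ(δ − 3.023) + Φ(−δ − 3.023) = Φ(-0.655) + Φ(-5.392) = 0.2563 + 0.0000 = 0.2563.

Power ≈ 0.256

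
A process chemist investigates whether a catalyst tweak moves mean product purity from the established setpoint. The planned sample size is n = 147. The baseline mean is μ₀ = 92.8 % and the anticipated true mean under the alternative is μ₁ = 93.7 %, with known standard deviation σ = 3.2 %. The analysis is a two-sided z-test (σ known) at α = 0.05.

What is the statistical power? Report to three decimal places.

Standardized effect: d = |μ₁ − μ₀| / σ = |93.7 − 92.8| / 3.2 = 0.2812
Noncentrality parameter: λ = d·√n = 0.2812 × √147 = 3.4100
Two-sided α = 0.05 → critical value z_{0.025} = 1.960.
Power = Φ(λ − 1.960) + Φ(−λ − 1.960) = Φ(1.450) + Φ(-5.370) = 0.9265 + 0.0000 = 0.9265.

Power ≈ 0.926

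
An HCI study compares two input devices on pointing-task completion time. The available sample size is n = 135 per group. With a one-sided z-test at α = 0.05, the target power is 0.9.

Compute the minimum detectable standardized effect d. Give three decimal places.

d ≈ 0.356

Need Φ(δ − 1.645) = 0.9, so δ = 1.645 + 1.282 = 2.926.
δ = d·√(n/2) ⇒ d = δ/√(n/2) = 2.926/√(135/2) = 0.3562.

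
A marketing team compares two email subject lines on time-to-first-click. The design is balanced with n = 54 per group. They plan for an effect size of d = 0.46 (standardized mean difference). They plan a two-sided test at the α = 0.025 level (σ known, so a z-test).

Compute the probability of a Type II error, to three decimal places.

Noncentrality parameter: δ = d·√(n/2) = 0.46 × √(54/2) = 2.3902
Two-sided α = 0.025 → critical value z_{0.0125} = 2.241.
Power = Φ(δ − 2.241) + Φ(−δ − 2.241) = Φ(0.149) + Φ(-4.632) = 0.5592 + 0.0000 = 0.5592.
Type II error: β = 1 − power = 1 − 0.5592 = 0.4408.

β ≈ 0.441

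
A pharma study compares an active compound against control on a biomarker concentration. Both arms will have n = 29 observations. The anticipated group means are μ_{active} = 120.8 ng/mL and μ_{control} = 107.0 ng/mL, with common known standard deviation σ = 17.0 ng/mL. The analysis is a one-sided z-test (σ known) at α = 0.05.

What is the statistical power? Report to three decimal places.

Standardized effect: d = |μ_{active} − μ_{control}| / σ = |120.8 − 107.0| / 17.0 = 0.8118
Noncentrality parameter: δ = d·√(n/2) = 0.8118 × √(29/2) = 3.0911
One-sided α = 0.05 → critical value z_{0.05} = 1.645.
Power = P(Z > 1.645 − δ) = Φ(1.446) = 0.9259.

Power ≈ 0.926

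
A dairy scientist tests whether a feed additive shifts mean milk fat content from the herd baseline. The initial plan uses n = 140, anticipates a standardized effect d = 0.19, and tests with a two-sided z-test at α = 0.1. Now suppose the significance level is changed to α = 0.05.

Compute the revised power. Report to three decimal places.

δ = d·√n = 0.19 × √140 = 2.2481 (unchanged). New critical value: z_{0.025} = 1.960.
Revised power = Φ(δ − 1.960) + Φ(−δ − 1.960) = Φ(0.288) + Φ(-4.208) = 0.6134 + 0.0000 = 0.6134.

Power ≈ 0.613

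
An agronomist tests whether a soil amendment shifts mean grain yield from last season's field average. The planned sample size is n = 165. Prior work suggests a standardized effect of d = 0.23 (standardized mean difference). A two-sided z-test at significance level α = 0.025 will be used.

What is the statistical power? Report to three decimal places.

Power ≈ 0.762

Noncentrality parameter: δ = d·√n = 0.23 × √165 = 2.9544
Critical value for a two-sided test at α = 0.025: z_{α/2} = 2.241.
Power = Φ(δ − 2.241) + Φ(−δ − 2.241) = Φ(0.713) + Φ(-5.196) = 0.7621 + 0.0000 = 0.7621.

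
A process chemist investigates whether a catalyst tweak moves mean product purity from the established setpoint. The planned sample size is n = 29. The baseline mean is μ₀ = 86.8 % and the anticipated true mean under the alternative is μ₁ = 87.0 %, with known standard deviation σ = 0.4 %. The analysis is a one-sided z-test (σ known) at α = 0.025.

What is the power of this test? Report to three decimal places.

Standardized effect: d = |μ₁ − μ₀| / σ = |87.0 − 86.8| / 0.4 = 0.5000
Noncentrality parameter: δ = d·√n = 0.5000 × √29 = 2.6926
One-sided α = 0.025 → critical value z_{0.025} = 1.960.
Power = P(Z > 1.960 − δ) = Φ(0.733) = 0.7681.

Power ≈ 0.768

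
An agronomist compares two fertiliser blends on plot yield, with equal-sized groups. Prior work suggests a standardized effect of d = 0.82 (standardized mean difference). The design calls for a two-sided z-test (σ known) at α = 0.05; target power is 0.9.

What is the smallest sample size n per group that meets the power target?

Set Φ(δ − 1.960) = 0.9; then δ − 1.960 = Φ⁻¹(0.9) = 1.282, giving δ = 3.242.
(Ignoring the negligible lower-tail rejection probability gives the usual closed-form inversion.)
δ = d·√(n/2) ⇒ n = 2(δ/d)² = 2 × (3.242 / 0.82)² = 31.25.
Rounding up, n = 32 per group.

n = 32 per group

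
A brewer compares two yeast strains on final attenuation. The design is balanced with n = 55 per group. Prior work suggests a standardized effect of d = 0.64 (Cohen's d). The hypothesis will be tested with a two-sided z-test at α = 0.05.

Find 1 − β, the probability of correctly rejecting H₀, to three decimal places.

Noncentrality parameter: λ = d·√(n/2) = 0.64 × √(55/2) = 3.3562
Critical value for a two-sided test at α = 0.05: z_{α/2} = 1.960.
Power = Φ(λ − 1.960) + Φ(−λ − 1.960) = Φ(1.396) + Φ(-5.316) = 0.9187 + 0.0000 = 0.9187.

Power ≈ 0.919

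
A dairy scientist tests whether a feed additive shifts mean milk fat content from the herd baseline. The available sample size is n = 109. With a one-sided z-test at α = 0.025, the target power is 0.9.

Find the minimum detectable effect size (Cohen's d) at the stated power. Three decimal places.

Need Φ(δ − 1.960) = 0.9, so δ = 1.960 + 1.282 = 3.242.
δ = d·√n ⇒ d = δ/√n = 3.242/√109 = 0.3105.

d ≈ 0.310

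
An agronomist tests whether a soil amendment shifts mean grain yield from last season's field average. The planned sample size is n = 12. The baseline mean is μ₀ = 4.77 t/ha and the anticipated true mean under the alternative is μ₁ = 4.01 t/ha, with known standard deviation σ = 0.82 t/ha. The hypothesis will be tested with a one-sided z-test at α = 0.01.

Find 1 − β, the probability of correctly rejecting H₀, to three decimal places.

Standardized effect: d = |μ₁ − μ₀| / σ = |4.01 − 4.77| / 0.82 = 0.9268
Noncentrality parameter: δ = d·√n = 0.9268 × √12 = 3.2106
One-sided α = 0.01 → critical value z_{0.01} = 2.326.
Power = P(Z > 2.326 − δ) = Φ(0.884) = 0.8117.

Power ≈ 0.812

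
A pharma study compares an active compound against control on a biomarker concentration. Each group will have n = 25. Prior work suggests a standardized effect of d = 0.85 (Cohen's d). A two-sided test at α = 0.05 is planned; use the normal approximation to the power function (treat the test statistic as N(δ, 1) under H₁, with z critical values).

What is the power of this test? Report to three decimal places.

Power ≈ 0.852

Noncentrality parameter: δ = d·√(n/2) = 0.85 × √(25/2) = 3.0052
Critical value for a two-sided test at α = 0.05: z_{α/2} = 1.960.
Power = Φ(δ − 1.960) + Φ(−δ − 1.960) = Φ(1.045) + Φ(-4.965) = 0.8520 + 0.0000 = 0.8520.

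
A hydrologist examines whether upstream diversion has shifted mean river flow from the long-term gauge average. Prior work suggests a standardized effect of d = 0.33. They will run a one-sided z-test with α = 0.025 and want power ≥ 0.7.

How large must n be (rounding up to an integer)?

n = 57

Set Φ(δ − 1.960) = 0.7; then δ − 1.960 = Φ⁻¹(0.7) = 0.524, giving δ = 2.484.
δ = d·√n ⇒ n = (δ/d)² = (2.484 / 0.33)² = 56.68.
Rounding up, n = 57.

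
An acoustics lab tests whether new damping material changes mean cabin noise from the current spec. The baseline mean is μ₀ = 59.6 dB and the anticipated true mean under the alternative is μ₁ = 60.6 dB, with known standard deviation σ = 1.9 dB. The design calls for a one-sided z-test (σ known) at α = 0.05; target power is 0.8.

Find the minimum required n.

Standardized effect: d = |μ₁ − μ₀| / σ = |60.6 − 59.6| / 1.9 = 0.5263
For power 0.8 need Φ(δ − z_{0.05}) = 0.8, so δ = z_{0.05} + z_{0.20} = 1.645 + 0.842 = 2.486.
δ = d·√n ⇒ n = (δ/d)² = (2.486 / 0.5263)² = 22.32.
Rounding up, n = 23.

n = 23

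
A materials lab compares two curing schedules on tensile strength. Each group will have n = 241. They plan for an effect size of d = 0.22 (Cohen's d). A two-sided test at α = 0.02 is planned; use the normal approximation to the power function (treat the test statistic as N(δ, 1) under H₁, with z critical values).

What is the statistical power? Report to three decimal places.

Power ≈ 0.535

Noncentrality parameter: δ = d·√(n/2) = 0.22 × √(241/2) = 2.4150
Two-sided α = 0.02 → critical value z_{0.01} = 2.326.
Power = Φ(δ − 2.326) + Φ(−δ − 2.326) = Φ(0.089) + Φ(-4.741) = 0.5353 + 0.0000 = 0.5353.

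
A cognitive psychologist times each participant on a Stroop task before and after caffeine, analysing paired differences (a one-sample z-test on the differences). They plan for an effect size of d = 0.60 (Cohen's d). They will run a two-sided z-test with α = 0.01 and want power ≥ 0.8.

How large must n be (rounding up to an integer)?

For power 0.8 need Φ(δ − z_{0.005}) = 0.8, so δ = z_{0.005} + z_{0.20} = 2.576 + 0.842 = 3.417.
(For δ > 0 the lower-tail rejection region contributes negligibly to power, so the one-term inversion is standard.)
δ = d·√n ⇒ n = (δ/d)² = (3.417 / 0.60)² = 32.44.
Round up to the next whole unit.

n = 33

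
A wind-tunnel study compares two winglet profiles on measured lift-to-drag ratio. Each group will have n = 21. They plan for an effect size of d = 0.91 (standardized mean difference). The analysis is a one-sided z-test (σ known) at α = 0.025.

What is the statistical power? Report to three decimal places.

Noncentrality parameter: δ = d·√(n/2) = 0.91 × √(21/2) = 2.9487
Critical value for a one-sided test at α = 0.025: z_α = 1.960.
Power = Φ(δ − 1.960) = Φ(0.989) = 0.8386.

Power ≈ 0.839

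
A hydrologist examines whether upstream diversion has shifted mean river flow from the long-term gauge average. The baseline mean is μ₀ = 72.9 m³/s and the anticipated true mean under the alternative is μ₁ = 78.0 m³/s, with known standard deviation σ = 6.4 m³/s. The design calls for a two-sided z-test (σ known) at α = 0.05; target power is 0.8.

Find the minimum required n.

n = 13

Standardized effect: d = |μ₁ − μ₀| / σ = |78.0 − 72.9| / 6.4 = 0.7969
For power 0.8 need Φ(δ − z_{0.025}) = 0.8, so δ = z_{0.025} + z_{0.20} = 1.960 + 0.842 = 2.802.
(Ignoring the negligible lower-tail rejection probability gives the usual closed-form inversion.)
δ = d·√n ⇒ n = (δ/d)² = (2.802 / 0.7969)² = 12.36.
Round up to the next whole unit.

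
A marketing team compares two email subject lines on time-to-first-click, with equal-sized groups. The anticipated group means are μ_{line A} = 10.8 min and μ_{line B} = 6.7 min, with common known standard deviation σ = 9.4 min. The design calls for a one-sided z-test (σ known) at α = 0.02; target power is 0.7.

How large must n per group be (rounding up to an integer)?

n = 70 per group

Standardized effect: d = |μ_{line A} − μ_{line B}| / σ = |10.8 − 6.7| / 9.4 = 0.4362
Set Φ(δ − 2.054) = 0.7; then δ − 2.054 = Φ⁻¹(0.7) = 0.524, giving δ = 2.578.
δ = d·√(n/2) ⇒ n = 2(δ/d)² = 2 × (2.578 / 0.4362)² = 69.88.
Round up to the next whole unit.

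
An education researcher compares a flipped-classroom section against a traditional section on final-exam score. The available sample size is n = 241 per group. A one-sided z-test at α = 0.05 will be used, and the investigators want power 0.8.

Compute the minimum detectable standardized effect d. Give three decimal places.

d ≈ 0.227

Need Φ(δ − 1.645) = 0.8, so δ = 1.645 + 0.842 = 2.486.
δ = d·√(n/2) ⇒ d = δ/√(n/2) = 2.486/√(241/2) = 0.2265.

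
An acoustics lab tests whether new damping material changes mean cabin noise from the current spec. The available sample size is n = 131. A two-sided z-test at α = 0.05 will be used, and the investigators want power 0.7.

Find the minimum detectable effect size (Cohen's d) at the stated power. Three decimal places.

Required noncentrality: δ = z_{0.025} + z_{0.30} = 1.960 + 0.524 = 2.484.
(The second rejection-region term Φ(−δ − z_{α/2}) is negligible and dropped.)
δ = d·√n ⇒ d = δ/√n = 2.484/√131 = 0.2171.

d ≈ 0.217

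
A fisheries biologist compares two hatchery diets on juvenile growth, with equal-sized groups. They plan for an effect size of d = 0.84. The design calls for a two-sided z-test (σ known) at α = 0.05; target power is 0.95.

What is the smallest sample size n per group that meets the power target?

Set Φ(δ − 1.960) = 0.95; then δ − 1.960 = Φ⁻¹(0.95) = 1.645, giving δ = 3.605.
(Ignoring the negligible lower-tail rejection probability gives the usual closed-form inversion.)
δ = d·√(n/2) ⇒ n = 2(δ/d)² = 2 × (3.605 / 0.84)² = 36.83.
Rounding up, n = 37 per group.

n = 37 per group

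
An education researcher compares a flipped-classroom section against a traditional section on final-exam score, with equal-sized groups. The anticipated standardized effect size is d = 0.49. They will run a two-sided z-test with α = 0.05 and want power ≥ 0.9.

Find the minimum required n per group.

Set Φ(δ − 1.960) = 0.9; then δ − 1.960 = Φ⁻¹(0.9) = 1.282, giving δ = 3.242.
(Ignoring the negligible lower-tail rejection probability gives the usual closed-form inversion.)
δ = d·√(n/2) ⇒ n = 2(δ/d)² = 2 × (3.242 / 0.49)² = 87.53.
Rounding up, n = 88 per group.

n = 88 per group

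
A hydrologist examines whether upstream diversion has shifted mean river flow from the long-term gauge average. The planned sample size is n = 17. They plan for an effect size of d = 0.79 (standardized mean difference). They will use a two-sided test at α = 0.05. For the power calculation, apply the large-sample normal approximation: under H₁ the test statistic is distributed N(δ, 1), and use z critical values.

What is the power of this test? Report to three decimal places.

Power ≈ 0.903

Noncentrality parameter: δ = d·√n = 0.79 × √17 = 3.2573
Critical value for a two-sided test at α = 0.05: z_{α/2} = 1.960.
Power = Φ(δ − 1.960) + Φ(−δ − 1.960) = Φ(1.297) + Φ(-5.217) = 0.9027 + 0.0000 = 0.9027.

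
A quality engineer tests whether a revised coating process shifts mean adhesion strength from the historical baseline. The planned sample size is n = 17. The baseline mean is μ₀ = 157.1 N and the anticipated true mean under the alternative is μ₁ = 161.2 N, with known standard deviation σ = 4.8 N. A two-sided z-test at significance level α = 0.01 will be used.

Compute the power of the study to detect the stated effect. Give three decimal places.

Standardized effect: d = |μ₁ − μ₀| / σ = |161.2 − 157.1| / 4.8 = 0.8542
Noncentrality parameter: δ = d·√n = 0.8542 × √17 = 3.5218
Two-sided α = 0.01 → critical value z_{0.005} = 2.576.
Power = Φ(δ − 2.576) + Φ(−δ − 2.576) = Φ(0.946) + Φ(-6.098) = 0.8279 + 0.0000 = 0.8279.

Power ≈ 0.828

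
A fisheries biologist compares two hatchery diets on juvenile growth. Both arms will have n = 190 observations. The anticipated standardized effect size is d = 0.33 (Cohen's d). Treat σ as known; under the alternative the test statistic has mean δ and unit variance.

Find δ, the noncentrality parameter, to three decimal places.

δ ≈ 3.216

The noncentrality parameter scales effect size by the design's sample-size factor: δ = d·√(n/2) = 0.33 × √(190/2) = 3.2164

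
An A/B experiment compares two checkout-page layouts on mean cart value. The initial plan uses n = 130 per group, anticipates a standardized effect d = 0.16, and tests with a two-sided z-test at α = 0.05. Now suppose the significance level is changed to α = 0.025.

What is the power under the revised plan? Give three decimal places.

Power ≈ 0.171

δ = d·√(n/2) = 0.16 × √(130/2) = 1.2900 (unchanged). New critical value: z_{0.0125} = 2.241.
Revised power = Φ(δ − 2.241) + Φ(−δ − 2.241) = Φ(-0.951) + Φ(-3.531) = 0.1707 + 0.0002 = 0.1709.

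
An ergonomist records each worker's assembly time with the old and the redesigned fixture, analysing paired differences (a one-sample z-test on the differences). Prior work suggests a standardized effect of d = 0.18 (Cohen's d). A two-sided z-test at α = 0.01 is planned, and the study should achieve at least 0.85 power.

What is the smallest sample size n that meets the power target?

n = 403

For power 0.85 need Φ(δ − z_{0.005}) = 0.85, so δ = z_{0.005} + z_{0.15} = 2.576 + 1.036 = 3.612.
(Ignoring the negligible lower-tail rejection probability gives the usual closed-form inversion.)
δ = d·√n ⇒ n = (δ/d)² = (3.612 / 0.18)² = 402.73.
Rounding up, n = 403.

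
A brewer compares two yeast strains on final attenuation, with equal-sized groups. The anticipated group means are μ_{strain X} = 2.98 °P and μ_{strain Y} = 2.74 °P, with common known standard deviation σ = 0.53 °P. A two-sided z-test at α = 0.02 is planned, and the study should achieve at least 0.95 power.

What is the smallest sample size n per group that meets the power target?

Standardized effect: d = |μ_{strain X} − μ_{strain Y}| / σ = |2.98 − 2.74| / 0.53 = 0.4528
Set Φ(δ − 2.326) = 0.95; then δ − 2.326 = Φ⁻¹(0.95) = 1.645, giving δ = 3.971.
(For δ > 0 the lower-tail rejection region contributes negligibly to power, so the one-term inversion is standard.)
δ = d·√(n/2) ⇒ n = 2(δ/d)² = 2 × (3.971 / 0.4528)² = 153.82.
Rounding up, n = 154 per group.

n = 154 per group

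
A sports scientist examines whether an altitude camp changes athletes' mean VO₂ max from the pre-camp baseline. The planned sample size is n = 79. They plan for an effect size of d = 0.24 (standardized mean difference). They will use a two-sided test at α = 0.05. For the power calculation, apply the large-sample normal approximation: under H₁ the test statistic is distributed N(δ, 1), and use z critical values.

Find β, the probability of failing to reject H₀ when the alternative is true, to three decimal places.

β ≈ 0.431

Noncentrality parameter: δ = d·√n = 0.24 × √79 = 2.1332
Critical value for a two-sided test at α = 0.05: z_{α/2} = 1.960.
Power = Φ(δ − 1.960) + Φ(−δ − 1.960) = Φ(0.173) + Φ(-4.093) = 0.5688 + 0.0000 = 0.5688.
Type II error: β = 1 − power = 1 − 0.5688 = 0.4312.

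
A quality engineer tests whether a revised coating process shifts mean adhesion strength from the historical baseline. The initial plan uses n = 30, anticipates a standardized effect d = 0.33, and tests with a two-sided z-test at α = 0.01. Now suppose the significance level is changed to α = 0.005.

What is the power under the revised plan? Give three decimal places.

Power ≈ 0.159

δ = d·√n = 0.33 × √30 = 1.8075 (unchanged). New critical value: z_{0.0025} = 2.807.
Revised power = Φ(δ − 2.807) + Φ(−δ − 2.807) = Φ(-1.000) + Φ(-4.615) = 0.1588 + 0.0000 = 0.1588.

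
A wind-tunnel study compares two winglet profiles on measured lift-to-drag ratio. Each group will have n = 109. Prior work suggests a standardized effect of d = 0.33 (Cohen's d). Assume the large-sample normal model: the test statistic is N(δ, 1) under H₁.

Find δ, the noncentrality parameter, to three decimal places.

δ = d·√(n/2) = 0.33 × √(109/2) = 2.4362

δ ≈ 2.436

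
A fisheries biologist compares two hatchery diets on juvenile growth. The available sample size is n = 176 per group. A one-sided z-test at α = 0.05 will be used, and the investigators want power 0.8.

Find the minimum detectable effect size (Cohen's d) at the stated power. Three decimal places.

Required noncentrality: δ = z_{0.05} + z_{0.20} = 1.645 + 0.842 = 2.486.
δ = d·√(n/2) ⇒ d = δ/√(n/2) = 2.486/√(176/2) = 0.2651.

d ≈ 0.265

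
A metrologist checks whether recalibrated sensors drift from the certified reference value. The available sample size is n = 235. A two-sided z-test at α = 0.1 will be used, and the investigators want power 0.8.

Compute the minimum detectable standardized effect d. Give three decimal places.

Required noncentrality: δ = z_{0.05} + z_{0.20} = 1.645 + 0.842 = 2.486.
(Lower-tail contribution to power is negligible for δ > 0.)
δ = d·√n ⇒ d = δ/√n = 2.486/√235 = 0.1622.

d ≈ 0.162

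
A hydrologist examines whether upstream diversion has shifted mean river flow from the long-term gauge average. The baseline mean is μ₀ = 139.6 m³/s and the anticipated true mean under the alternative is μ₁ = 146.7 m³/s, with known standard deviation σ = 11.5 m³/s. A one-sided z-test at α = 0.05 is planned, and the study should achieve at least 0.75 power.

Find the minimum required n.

Standardized effect: d = |μ₁ − μ₀| / σ = |146.7 − 139.6| / 11.5 = 0.6174
For power 0.75 need Φ(δ − z_{0.05}) = 0.75, so δ = z_{0.05} + z_{0.25} = 1.645 + 0.674 = 2.319.
δ = d·√n ⇒ n = (δ/d)² = (2.319 / 0.6174)² = 14.11.
Round up to the next whole unit.

n = 15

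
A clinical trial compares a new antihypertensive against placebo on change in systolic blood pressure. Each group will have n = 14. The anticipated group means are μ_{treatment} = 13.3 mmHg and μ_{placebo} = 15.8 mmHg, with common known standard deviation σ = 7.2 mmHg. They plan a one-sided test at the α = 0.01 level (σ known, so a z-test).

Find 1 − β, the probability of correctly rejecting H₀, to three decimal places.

Standardized effect: d = |μ_{treatment} − μ_{placebo}| / σ = |13.3 − 15.8| / 7.2 = 0.3472
Noncentrality parameter: δ = d·√(n/2) = 0.3472 × √(14/2) = 0.9187
One-sided α = 0.01 → critical value z_{0.01} = 2.326.
Power = Φ(δ − 2.326) = Φ(-1.408) = 0.0796.

Power ≈ 0.080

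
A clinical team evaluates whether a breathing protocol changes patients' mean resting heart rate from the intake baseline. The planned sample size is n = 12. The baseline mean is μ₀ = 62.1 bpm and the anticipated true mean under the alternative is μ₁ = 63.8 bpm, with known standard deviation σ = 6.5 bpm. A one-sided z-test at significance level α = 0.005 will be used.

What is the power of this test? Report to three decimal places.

Standardized effect: d = |μ₁ − μ₀| / σ = |63.8 − 62.1| / 6.5 = 0.2615
Noncentrality parameter: δ = d·√n = 0.2615 × √12 = 0.9060
One-sided α = 0.005 → critical value z_{0.005} = 2.576.
Power = Φ(δ − 2.576) = Φ(-1.670) = 0.0475.

Power ≈ 0.047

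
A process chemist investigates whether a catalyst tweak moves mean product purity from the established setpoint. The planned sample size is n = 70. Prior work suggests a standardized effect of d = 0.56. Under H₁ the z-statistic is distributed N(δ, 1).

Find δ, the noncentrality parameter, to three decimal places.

δ ≈ 4.685

δ = d·√n = 0.56 × √70 = 4.6853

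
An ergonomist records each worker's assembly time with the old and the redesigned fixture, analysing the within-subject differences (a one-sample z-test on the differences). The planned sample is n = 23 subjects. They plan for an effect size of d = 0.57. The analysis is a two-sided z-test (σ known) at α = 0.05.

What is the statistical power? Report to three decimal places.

Power ≈ 0.780

Noncentrality parameter: δ = d·√n = 0.57 × √23 = 2.7336
Two-sided α = 0.05 → critical value z_{0.025} = 1.960.
Power = Φ(δ − 1.960) + Φ(−δ − 1.960) = Φ(0.774) + Φ(-4.694) = 0.7804 + 0.0000 = 0.7804.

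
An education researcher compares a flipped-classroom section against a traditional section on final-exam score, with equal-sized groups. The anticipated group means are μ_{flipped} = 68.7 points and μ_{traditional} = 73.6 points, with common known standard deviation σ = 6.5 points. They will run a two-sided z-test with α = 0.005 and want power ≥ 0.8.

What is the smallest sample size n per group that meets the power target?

Standardized effect: d = |μ_{flipped} − μ_{traditional}| / σ = |68.7 − 73.6| / 6.5 = 0.7538
Set Φ(δ − 2.807) = 0.8; then δ − 2.807 = Φ⁻¹(0.8) = 0.842, giving δ = 3.649.
(Ignoring the negligible lower-tail rejection probability gives the usual closed-form inversion.)
δ = d·√(n/2) ⇒ n = 2(δ/d)² = 2 × (3.649 / 0.7538)² = 46.85.
Rounding up, n = 47 per group.

n = 47 per group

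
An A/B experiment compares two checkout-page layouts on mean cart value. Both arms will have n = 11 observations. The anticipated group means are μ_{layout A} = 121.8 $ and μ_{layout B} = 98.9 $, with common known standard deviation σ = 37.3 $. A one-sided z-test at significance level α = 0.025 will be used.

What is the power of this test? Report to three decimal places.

Power ≈ 0.301

Standardized effect: d = |μ_{layout A} − μ_{layout B}| / σ = |121.8 − 98.9| / 37.3 = 0.6139
Noncentrality parameter: δ = d·√(n/2) = 0.6139 × √(11/2) = 1.4398
One-sided α = 0.025 → critical value z_{0.025} = 1.960.
Power = P(Z > 1.960 − δ) = Φ(-0.520) = 0.3015.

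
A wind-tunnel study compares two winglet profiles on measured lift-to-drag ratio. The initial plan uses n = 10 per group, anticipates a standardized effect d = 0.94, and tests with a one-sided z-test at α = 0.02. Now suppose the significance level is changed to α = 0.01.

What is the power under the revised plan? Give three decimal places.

δ = d·√(n/2) = 0.94 × √(10/2) = 2.1019 (unchanged). New critical value: z_{0.01} = 2.326.
Revised power = P(Z > 2.326 − δ) = Φ(-0.224) = 0.4112.

Power ≈ 0.411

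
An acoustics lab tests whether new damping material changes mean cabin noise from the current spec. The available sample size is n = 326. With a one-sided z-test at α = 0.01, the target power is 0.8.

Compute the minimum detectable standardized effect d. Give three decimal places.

Need Φ(δ − 2.326) = 0.8, so δ = 2.326 + 0.842 = 3.168.
δ = d·√n ⇒ d = δ/√n = 3.168/√326 = 0.1755.

d ≈ 0.175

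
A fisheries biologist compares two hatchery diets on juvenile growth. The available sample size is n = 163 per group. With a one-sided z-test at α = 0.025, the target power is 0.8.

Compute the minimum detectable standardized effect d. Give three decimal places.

Need Φ(δ − 1.960) = 0.8, so δ = 1.960 + 0.842 = 2.802.
δ = d·√(n/2) ⇒ d = δ/√(n/2) = 2.802/√(163/2) = 0.3103.

d ≈ 0.310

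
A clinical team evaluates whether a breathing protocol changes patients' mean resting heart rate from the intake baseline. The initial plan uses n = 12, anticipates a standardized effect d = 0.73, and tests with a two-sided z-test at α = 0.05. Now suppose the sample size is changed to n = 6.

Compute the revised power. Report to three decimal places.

Power ≈ 0.432

With n = 6: δ = d·√n = 0.73 × √6 = 1.7881. Critical value z_{0.025} = 1.960.
Revised power = Φ(δ − 1.960) + Φ(−δ − 1.960) = Φ(-0.172) + Φ(-3.748) = 0.4318 + 0.0001 = 0.4319.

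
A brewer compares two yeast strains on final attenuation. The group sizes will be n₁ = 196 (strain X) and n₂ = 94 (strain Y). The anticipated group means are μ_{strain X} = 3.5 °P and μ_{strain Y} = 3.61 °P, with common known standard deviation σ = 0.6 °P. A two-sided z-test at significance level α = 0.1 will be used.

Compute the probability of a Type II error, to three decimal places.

β ≈ 0.572

Standardized effect: d = |μ_{strain X} − μ_{strain Y}| / σ = |3.5 − 3.61| / 0.6 = 0.1833
Noncentrality parameter: λ = d / √(1/n₁ + 1/n₂) = 0.1833 / √(1/196 + 1/94) = 1.4613
Two-sided α = 0.1 → critical value z_{0.05} = 1.645.
Power = Φ(λ − 1.645) + Φ(−λ − 1.645) = Φ(-0.184) + Φ(-3.106) = 0.4272 + 0.0009 = 0.4281.
Type II error: β = 1 − power = 1 − 0.4281 = 0.5719.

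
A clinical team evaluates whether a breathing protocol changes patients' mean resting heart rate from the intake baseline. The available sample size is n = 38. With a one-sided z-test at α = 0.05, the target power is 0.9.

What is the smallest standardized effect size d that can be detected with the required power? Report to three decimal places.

d ≈ 0.475

Need Φ(δ − 1.645) = 0.9, so δ = 1.645 + 1.282 = 2.926.
δ = d·√n ⇒ d = δ/√n = 2.926/√38 = 0.4747.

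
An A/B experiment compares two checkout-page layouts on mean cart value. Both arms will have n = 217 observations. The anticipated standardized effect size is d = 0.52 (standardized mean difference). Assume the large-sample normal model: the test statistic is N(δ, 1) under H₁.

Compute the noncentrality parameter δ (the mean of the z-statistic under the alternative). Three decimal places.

The noncentrality parameter scales effect size by the design's sample-size factor: δ = d·√(n/2) = 0.52 × √(217/2) = 5.4165

δ ≈ 5.416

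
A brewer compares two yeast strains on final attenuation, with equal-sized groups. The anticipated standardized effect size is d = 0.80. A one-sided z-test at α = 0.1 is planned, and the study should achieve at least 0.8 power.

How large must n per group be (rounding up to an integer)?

Set Φ(δ − 1.282) = 0.8; then δ − 1.282 = Φ⁻¹(0.8) = 0.842, giving δ = 2.123.
δ = d·√(n/2) ⇒ n = 2(δ/d)² = 2 × (2.123 / 0.80)² = 14.09.
Round up to the next whole unit.

n = 15 per group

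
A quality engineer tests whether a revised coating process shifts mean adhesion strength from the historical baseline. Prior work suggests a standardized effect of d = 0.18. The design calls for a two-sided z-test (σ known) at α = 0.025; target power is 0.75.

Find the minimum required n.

n = 263

Set Φ(δ − 2.241) = 0.75; then δ − 2.241 = Φ⁻¹(0.75) = 0.674, giving δ = 2.916.
(Ignoring the negligible lower-tail rejection probability gives the usual closed-form inversion.)
δ = d·√n ⇒ n = (δ/d)² = (2.916 / 0.18)² = 262.42.
Round up to the next whole unit.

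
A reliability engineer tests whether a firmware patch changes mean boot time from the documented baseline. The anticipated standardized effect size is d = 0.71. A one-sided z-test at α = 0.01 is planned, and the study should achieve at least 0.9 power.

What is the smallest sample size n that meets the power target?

n = 26

Set Φ(δ − 2.326) = 0.9; then δ − 2.326 = Φ⁻¹(0.9) = 1.282, giving δ = 3.608.
δ = d·√n ⇒ n = (δ/d)² = (3.608 / 0.71)² = 25.82.
Rounding up, n = 26.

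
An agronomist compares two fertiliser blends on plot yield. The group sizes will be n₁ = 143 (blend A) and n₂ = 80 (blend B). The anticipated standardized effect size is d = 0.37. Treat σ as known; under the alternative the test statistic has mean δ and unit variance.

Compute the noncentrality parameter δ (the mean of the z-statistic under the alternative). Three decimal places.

The noncentrality parameter scales effect size by the design's sample-size factor: δ = d / √(1/n₁ + 1/n₂) = 0.37 / √(1/143 + 1/80) = 2.6501

δ ≈ 2.650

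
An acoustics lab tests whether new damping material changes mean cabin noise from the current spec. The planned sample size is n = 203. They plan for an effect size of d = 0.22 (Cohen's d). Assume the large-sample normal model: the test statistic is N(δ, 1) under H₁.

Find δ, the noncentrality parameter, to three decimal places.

δ ≈ 3.135

The noncentrality parameter scales effect size by the design's sample-size factor: δ = d·√n = 0.22 × √203 = 3.1345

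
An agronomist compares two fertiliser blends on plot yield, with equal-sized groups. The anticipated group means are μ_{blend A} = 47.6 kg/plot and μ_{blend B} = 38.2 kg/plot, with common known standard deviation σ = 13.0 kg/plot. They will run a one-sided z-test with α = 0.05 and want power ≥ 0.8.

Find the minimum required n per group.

n = 24 per group

Standardized effect: d = |μ_{blend A} − μ_{blend B}| / σ = |47.6 − 38.2| / 13.0 = 0.7231
For power 0.8 need Φ(δ − z_{0.05}) = 0.8, so δ = z_{0.05} + z_{0.20} = 1.645 + 0.842 = 2.486.
δ = d·√(n/2) ⇒ n = 2(δ/d)² = 2 × (2.486 / 0.7231)² = 23.65.
Round up to the next whole unit.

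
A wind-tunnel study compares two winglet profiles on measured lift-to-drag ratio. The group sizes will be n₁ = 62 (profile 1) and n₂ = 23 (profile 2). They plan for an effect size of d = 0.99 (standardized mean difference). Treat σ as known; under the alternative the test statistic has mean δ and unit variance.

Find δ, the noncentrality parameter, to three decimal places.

δ ≈ 4.055

δ = d / √(1/n₁ + 1/n₂) = 0.99 / √(1/62 + 1/23) = 4.0549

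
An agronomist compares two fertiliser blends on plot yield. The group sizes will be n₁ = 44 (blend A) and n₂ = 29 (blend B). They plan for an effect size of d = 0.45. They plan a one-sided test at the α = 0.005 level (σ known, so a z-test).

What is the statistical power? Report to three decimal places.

Noncentrality parameter: δ = d / √(1/n₁ + 1/n₂) = 0.45 / √(1/44 + 1/29) = 1.8814
Critical value for a one-sided test at α = 0.005: z_α = 2.576.
Power = Φ(δ − 2.576) = Φ(-0.694) = 0.2437.

Power ≈ 0.244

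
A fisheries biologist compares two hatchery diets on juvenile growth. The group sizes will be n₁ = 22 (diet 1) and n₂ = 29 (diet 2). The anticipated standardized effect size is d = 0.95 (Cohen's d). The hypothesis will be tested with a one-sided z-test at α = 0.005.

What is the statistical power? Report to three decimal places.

Power ≈ 0.784

Noncentrality parameter: δ = d / √(1/n₁ + 1/n₂) = 0.95 / √(1/22 + 1/29) = 3.3601
One-sided α = 0.005 → critical value z_{0.005} = 2.576.
Power = Φ(δ − 2.576) = Φ(0.784) = 0.7836.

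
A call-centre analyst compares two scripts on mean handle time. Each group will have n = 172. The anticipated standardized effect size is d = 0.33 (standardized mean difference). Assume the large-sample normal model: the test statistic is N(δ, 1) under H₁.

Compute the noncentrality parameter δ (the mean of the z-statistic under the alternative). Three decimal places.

The noncentrality parameter scales effect size by the design's sample-size factor: δ = d·√(n/2) = 0.33 × √(172/2) = 3.0603

δ ≈ 3.060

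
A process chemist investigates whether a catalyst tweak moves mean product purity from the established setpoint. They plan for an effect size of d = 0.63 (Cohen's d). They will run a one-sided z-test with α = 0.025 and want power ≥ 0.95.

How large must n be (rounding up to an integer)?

n = 33

For power 0.95 need Φ(δ − z_{0.025}) = 0.95, so δ = z_{0.025} + z_{0.05} = 1.960 + 1.645 = 3.605.
δ = d·√n ⇒ n = (δ/d)² = (3.605 / 0.63)² = 32.74.
Rounding up, n = 33.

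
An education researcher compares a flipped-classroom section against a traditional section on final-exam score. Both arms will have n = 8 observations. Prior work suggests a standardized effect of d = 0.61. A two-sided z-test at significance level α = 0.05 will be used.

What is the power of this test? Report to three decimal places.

Power ≈ 0.230

Noncentrality parameter: δ = d·√(n/2) = 0.61 × √(8/2) = 1.2200
Critical value for a two-sided test at α = 0.05: z_{α/2} = 1.960.
Power = Φ(δ − 1.960) + Φ(−δ − 1.960) = Φ(-0.740) + Φ(-3.180) = 0.2297 + 0.0007 = 0.2304.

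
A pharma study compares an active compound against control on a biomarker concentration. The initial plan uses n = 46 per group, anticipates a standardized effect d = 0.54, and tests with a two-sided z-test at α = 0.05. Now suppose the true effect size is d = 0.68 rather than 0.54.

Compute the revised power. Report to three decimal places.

Power ≈ 0.903

With d = 0.68: δ = d·√(n/2) = 0.68 × √(46/2) = 3.2612. Critical value z_{0.025} = 1.960.
Revised power = Φ(δ − 1.960) + Φ(−δ − 1.960) = Φ(1.301) + Φ(-5.221) = 0.9034 + 0.0000 = 0.9034.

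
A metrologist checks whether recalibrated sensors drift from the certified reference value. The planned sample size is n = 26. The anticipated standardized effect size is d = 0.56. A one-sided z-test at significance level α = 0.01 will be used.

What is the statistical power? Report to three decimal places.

Power ≈ 0.702

Noncentrality parameter: λ = d·√n = 0.56 × √26 = 2.8555
Critical value for a one-sided test at α = 0.01: z_α = 2.326.
Power = Φ(λ − 2.326) = Φ(0.529) = 0.7016.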